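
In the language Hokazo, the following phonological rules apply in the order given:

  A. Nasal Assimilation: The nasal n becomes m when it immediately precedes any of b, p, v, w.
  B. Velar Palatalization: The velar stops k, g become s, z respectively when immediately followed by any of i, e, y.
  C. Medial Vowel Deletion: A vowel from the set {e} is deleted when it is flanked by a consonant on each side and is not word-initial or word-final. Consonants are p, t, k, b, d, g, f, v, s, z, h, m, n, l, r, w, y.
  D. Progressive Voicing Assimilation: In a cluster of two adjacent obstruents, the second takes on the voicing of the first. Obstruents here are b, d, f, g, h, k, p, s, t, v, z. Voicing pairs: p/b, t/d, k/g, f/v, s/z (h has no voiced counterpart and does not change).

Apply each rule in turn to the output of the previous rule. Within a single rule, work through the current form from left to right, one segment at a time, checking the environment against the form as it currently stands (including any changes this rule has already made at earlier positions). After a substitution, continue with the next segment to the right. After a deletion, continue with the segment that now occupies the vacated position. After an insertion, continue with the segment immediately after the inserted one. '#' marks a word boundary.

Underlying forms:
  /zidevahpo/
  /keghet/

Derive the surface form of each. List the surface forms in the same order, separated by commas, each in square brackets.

[zidvahpo], [skht]

/zidevahpo/:
  A Nasal Assimilation: no change — [zidevahpo]
  B Velar Palatalization: no change — [zidevahpo]
  C Medial Vowel Deletion: [zidevahpo] → [zidvahpo]
  D Progressive Voicing Assimilation: no change — [zidvahpo]
/keghet/:
  A Nasal Assimilation: no change — [keghet]
  B Velar Palatalization: [keghet] → [seghet]
  C Medial Vowel Deletion: [seghet] → [sght]
  D Progressive Voicing Assimilation: [sght] → [skht]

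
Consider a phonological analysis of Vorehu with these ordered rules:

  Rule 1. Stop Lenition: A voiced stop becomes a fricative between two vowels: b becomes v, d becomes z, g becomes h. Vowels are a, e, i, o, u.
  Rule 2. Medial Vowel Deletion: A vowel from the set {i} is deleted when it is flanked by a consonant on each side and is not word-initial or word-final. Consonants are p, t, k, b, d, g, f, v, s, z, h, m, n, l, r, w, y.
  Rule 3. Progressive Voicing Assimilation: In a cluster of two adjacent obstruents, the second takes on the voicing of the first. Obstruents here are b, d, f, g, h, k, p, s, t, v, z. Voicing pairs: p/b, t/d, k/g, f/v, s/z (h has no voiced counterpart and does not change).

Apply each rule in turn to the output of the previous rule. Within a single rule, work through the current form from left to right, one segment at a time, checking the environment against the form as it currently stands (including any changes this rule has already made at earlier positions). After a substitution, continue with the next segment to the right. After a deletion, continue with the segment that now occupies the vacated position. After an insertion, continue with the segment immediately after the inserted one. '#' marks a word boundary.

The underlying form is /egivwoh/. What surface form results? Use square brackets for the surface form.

Rule 1 Stop Lenition: [egivwoh] → [ehivwoh]
Rule 2 Medial Vowel Deletion: [ehivwoh] → [ehvwoh]
Rule 3 Progressive Voicing Assimilation: [ehvwoh] → [ehfwoh]

[ehfwoh]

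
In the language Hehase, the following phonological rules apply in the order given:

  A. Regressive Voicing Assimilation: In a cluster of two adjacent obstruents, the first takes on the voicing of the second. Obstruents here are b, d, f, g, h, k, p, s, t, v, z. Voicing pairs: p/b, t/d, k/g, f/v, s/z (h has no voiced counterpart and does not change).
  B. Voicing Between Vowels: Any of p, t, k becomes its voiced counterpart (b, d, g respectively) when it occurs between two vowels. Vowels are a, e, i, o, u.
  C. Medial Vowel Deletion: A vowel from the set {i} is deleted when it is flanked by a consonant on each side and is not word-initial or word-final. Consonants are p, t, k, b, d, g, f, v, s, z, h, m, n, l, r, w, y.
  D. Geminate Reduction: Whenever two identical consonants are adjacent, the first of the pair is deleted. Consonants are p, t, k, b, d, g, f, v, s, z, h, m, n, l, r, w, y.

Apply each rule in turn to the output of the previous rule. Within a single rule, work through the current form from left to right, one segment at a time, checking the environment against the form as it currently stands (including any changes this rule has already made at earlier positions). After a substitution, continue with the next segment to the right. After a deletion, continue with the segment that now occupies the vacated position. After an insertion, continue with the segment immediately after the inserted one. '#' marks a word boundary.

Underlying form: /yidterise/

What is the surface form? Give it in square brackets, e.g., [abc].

A Regressive Voicing Assimilation: [yidterise] → [yitterise]
B Voicing Between Vowels: no change — [yitterise]
C Medial Vowel Deletion: [yitterise] → [ytterse]
D Geminate Reduction: [ytterse] → [yterse]

[yterse]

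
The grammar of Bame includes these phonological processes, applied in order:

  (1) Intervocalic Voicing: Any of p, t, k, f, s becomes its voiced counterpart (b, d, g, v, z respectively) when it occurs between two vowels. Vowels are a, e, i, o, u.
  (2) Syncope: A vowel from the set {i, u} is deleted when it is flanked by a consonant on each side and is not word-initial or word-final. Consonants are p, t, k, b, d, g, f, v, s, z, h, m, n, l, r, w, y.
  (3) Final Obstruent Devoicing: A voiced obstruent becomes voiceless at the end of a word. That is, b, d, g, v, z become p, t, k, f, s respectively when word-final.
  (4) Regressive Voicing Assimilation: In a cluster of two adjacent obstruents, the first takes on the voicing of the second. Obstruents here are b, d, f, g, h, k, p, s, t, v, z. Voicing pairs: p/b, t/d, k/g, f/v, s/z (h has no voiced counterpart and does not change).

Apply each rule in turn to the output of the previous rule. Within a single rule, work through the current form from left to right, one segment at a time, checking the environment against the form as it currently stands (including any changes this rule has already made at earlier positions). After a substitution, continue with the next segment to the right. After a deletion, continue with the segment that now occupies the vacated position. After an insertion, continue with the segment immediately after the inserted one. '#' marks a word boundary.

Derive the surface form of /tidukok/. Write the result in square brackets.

[ddgok]

(1) Intervocalic Voicing: [tidukok] → [tidugok]
(2) Syncope: [tidugok] → [tdgok]
(3) Final Obstruent Devoicing: no change — [tdgok]
(4) Regressive Voicing Assimilation: [tdgok] → [ddgok]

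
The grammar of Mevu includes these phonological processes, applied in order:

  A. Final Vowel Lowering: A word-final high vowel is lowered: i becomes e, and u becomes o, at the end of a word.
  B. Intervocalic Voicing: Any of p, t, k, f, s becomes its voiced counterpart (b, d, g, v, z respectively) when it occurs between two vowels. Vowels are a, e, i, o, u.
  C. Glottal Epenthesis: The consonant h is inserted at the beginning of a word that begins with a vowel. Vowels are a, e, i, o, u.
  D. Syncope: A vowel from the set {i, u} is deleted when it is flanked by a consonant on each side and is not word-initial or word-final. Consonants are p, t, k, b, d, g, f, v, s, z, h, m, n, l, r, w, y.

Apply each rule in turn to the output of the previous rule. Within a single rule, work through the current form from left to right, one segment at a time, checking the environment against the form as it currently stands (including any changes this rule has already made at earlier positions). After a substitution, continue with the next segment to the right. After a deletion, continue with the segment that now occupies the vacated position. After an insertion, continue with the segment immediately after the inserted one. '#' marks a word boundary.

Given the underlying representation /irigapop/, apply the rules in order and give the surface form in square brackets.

[hrgabop]

A Final Vowel Lowering: no change — [irigapop]
B Intervocalic Voicing: [irigapop] → [irigabop]
C Glottal Epenthesis: [irigabop] → [hirigabop]
D Syncope: [hirigabop] → [hrgabop]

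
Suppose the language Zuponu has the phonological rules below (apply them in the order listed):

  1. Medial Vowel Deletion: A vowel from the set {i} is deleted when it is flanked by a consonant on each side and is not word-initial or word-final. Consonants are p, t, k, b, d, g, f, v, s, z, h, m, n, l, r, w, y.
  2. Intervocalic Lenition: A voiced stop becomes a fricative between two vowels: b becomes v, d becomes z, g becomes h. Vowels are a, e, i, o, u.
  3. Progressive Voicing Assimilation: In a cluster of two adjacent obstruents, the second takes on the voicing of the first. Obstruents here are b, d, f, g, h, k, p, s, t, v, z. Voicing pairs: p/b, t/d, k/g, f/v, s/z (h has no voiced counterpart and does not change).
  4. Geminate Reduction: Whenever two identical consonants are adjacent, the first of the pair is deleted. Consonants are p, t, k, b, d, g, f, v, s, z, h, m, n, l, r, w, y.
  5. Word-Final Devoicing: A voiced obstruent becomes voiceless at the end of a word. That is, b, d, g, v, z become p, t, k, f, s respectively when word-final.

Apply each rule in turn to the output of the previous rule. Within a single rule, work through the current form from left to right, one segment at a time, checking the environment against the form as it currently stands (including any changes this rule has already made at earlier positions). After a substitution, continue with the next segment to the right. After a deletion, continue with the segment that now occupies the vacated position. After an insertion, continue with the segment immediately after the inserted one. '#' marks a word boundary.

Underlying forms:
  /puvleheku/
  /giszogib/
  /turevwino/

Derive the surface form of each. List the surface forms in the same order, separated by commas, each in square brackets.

[puvleheku], [gzogp], [turevwno]

/puvleheku/:
  1 Medial Vowel Deletion: no change — [puvleheku]
  2 Intervocalic Lenition: no change — [puvleheku]
  3 Progressive Voicing Assimilation: no change — [puvleheku]
  4 Geminate Reduction: no change — [puvleheku]
  5 Word-Final Devoicing: no change — [puvleheku]
/giszogib/:
  1 Medial Vowel Deletion: [giszogib] → [gszogb]
  2 Intervocalic Lenition: no change — [gszogb]
  3 Progressive Voicing Assimilation: [gszogb] → [gzzogb]
  4 Geminate Reduction: [gzzogb] → [gzogb]
  5 Word-Final Devoicing: [gzogb] → [gzogp]
/turevwino/:
  1 Medial Vowel Deletion: [turevwino] → [turevwno]
  2 Intervocalic Lenition: no change — [turevwno]
  3 Progressive Voicing Assimilation: no change — [turevwno]
  4 Geminate Reduction: no change — [turevwno]
  5 Word-Final Devoicing: no change — [turevwno]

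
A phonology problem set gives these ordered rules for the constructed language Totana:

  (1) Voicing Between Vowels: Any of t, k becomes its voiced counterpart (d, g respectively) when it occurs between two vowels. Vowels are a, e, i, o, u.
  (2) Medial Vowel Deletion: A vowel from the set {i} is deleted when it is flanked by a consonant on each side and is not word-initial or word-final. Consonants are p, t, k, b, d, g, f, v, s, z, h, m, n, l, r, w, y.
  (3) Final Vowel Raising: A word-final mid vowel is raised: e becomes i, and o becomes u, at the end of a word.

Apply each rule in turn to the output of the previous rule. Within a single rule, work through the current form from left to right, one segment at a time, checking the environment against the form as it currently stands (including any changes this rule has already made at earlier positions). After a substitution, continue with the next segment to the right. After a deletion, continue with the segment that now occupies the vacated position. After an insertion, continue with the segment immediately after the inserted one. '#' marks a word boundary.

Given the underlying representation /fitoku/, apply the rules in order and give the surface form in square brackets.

[fdogu]

(1) Voicing Between Vowels: [fitoku] → [fidogu]
(2) Medial Vowel Deletion: [fidogu] → [fdogu]
(3) Final Vowel Raising: no change — [fdogu]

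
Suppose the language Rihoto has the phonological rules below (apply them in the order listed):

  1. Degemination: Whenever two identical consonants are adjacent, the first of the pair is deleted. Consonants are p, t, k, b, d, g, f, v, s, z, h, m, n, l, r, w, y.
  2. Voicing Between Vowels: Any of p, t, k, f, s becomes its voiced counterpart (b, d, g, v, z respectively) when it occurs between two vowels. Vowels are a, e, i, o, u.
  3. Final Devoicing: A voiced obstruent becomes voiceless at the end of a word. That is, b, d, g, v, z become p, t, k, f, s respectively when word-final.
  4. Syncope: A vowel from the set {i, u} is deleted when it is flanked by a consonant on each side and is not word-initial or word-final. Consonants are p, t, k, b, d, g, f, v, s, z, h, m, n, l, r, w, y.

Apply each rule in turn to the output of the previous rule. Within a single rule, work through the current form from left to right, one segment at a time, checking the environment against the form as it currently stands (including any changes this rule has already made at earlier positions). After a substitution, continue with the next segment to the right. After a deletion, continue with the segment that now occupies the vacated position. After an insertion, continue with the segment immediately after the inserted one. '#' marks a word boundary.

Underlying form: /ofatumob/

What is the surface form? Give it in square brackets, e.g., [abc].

1 Degemination: no change — [ofatumob]
2 Voicing Between Vowels: [ofatumob] → [ovadumob]
3 Final Devoicing: [ovadumob] → [ovadumop]
4 Syncope: [ovadumop] → [ovadmop]

[ovadmop]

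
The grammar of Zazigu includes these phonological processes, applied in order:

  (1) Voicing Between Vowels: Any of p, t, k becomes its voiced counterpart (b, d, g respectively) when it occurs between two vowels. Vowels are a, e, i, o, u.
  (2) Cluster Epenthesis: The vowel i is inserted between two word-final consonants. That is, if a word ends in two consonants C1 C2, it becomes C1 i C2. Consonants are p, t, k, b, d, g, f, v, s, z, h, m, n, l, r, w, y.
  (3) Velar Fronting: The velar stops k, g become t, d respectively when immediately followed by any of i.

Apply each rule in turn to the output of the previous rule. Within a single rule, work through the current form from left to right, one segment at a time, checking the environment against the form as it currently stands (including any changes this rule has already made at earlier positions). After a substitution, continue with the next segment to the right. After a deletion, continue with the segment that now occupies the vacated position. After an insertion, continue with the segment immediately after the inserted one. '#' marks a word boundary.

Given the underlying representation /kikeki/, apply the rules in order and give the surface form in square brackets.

(1) Voicing Between Vowels: [kikeki] → [kigegi]
(2) Cluster Epenthesis: no change — [kigegi]
(3) Velar Fronting: [kigegi] → [tigedi]

[tigedi]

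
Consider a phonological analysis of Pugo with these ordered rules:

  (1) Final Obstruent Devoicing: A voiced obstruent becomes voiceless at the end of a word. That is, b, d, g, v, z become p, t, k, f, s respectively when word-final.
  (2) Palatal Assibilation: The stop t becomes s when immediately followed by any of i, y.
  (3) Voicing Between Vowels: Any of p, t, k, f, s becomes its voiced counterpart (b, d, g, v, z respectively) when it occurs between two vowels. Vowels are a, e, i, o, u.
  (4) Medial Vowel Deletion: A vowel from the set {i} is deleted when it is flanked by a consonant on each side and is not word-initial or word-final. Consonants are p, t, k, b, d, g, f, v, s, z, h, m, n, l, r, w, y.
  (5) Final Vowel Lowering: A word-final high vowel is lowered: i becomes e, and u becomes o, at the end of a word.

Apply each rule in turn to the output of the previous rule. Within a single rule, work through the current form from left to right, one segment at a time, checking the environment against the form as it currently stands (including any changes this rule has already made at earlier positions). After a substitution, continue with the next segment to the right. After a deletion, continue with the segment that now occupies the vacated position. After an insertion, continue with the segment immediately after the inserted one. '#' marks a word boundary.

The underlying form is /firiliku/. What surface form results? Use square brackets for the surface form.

(1) Final Obstruent Devoicing: no change — [firiliku]
(2) Palatal Assibilation: no change — [firiliku]
(3) Voicing Between Vowels: [firiliku] → [firiligu]
(4) Medial Vowel Deletion: [firiligu] → [frlgu]
(5) Final Vowel Lowering: [frlgu] → [frlgo]

[frlgo]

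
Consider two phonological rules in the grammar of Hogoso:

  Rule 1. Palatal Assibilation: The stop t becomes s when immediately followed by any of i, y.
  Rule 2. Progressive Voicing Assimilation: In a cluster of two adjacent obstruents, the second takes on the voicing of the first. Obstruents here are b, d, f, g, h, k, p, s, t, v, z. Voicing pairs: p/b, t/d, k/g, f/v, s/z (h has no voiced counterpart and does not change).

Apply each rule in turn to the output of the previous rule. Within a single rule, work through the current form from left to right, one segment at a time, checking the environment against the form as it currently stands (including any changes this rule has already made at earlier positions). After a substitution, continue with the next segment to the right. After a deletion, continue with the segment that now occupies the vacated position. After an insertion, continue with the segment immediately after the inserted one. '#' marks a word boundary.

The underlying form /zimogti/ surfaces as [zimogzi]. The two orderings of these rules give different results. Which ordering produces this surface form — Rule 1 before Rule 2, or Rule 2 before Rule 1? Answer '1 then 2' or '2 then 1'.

Order 1 then 2:
  1 Palatal Assibilation: [zimogti] → [zimogsi]
  2 Progressive Voicing Assimilation: [zimogsi] → [zimogzi]
  result: [zimogzi]
Order 2 then 1:
  2 Progressive Voicing Assimilation: [zimogti] → [zimogdi]
  1 Palatal Assibilation: no change — [zimogdi]
  result: [zimogdi]

1 then 2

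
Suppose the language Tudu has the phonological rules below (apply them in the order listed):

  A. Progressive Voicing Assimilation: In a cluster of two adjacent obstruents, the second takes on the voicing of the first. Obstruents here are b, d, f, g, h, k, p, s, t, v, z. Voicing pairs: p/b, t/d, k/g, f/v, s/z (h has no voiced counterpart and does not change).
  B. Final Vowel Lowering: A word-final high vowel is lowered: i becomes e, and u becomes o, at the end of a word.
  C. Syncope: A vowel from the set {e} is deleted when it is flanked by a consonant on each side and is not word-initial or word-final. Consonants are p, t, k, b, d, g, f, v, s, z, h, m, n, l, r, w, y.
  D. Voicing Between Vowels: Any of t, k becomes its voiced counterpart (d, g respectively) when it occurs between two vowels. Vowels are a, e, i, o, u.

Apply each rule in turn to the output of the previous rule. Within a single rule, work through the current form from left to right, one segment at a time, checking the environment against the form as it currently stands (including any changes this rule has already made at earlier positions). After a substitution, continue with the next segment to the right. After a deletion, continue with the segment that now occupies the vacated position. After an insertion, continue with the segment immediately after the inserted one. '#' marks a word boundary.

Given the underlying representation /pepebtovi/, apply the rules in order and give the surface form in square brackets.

A Progressive Voicing Assimilation: [pepebtovi] → [pepebdovi]
B Final Vowel Lowering: [pepebdovi] → [pepebdove]
C Syncope: [pepebdove] → [ppbdove]
D Voicing Between Vowels: no change — [ppbdove]

[ppbdove]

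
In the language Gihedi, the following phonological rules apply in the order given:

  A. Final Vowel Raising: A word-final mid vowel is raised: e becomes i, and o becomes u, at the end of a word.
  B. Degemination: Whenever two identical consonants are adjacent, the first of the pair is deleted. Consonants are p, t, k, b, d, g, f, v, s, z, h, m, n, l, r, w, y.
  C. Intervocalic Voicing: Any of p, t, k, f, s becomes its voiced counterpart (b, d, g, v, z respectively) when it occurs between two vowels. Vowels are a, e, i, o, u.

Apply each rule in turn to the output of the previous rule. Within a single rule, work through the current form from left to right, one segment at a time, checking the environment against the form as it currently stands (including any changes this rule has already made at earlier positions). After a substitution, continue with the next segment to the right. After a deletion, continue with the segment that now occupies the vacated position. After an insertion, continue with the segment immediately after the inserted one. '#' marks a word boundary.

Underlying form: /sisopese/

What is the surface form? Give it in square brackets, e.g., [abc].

A Final Vowel Raising: [sisopese] → [sisopesi]
B Degemination: no change — [sisopesi]
C Intervocalic Voicing: [sisopesi] → [sizobezi]

[sizobezi]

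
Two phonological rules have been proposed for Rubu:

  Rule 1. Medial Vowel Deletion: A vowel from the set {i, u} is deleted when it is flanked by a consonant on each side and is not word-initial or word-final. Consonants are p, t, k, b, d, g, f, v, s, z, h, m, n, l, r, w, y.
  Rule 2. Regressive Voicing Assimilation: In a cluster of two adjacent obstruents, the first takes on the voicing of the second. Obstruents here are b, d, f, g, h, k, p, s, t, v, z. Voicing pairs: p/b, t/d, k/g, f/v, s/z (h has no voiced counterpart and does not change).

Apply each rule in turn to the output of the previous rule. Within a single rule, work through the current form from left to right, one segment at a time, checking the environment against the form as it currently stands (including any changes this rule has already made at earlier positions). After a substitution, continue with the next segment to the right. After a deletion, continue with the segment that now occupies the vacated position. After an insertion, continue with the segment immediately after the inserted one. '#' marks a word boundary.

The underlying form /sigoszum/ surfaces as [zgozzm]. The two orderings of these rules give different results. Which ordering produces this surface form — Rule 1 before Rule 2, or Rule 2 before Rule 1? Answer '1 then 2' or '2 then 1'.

Order 1 then 2:
  1 Medial Vowel Deletion: [sigoszum] → [sgoszm]
  2 Regressive Voicing Assimilation: [sgoszm] → [zgozzm]
  result: [zgozzm]
Order 2 then 1:
  2 Regressive Voicing Assimilation: [sigoszum] → [sigozzum]
  1 Medial Vowel Deletion: [sigozzum] → [sgozzm]
  result: [sgozzm]

1 then 2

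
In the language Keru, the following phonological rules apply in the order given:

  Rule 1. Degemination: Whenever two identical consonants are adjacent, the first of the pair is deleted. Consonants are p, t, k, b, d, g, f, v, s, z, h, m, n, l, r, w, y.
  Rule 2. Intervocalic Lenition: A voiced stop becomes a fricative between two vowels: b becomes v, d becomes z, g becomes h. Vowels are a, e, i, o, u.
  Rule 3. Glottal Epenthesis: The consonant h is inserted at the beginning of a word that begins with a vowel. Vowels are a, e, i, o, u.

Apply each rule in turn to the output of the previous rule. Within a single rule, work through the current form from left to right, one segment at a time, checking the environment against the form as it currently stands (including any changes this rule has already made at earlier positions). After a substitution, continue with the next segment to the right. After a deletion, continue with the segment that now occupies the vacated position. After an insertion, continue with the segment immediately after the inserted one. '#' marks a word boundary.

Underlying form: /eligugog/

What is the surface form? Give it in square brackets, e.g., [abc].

[helihuhog]

Rule 1 Degemination: no change — [eligugog]
Rule 2 Intervocalic Lenition: [eligugog] → [elihuhog]
Rule 3 Glottal Epenthesis: [elihuhog] → [helihuhog]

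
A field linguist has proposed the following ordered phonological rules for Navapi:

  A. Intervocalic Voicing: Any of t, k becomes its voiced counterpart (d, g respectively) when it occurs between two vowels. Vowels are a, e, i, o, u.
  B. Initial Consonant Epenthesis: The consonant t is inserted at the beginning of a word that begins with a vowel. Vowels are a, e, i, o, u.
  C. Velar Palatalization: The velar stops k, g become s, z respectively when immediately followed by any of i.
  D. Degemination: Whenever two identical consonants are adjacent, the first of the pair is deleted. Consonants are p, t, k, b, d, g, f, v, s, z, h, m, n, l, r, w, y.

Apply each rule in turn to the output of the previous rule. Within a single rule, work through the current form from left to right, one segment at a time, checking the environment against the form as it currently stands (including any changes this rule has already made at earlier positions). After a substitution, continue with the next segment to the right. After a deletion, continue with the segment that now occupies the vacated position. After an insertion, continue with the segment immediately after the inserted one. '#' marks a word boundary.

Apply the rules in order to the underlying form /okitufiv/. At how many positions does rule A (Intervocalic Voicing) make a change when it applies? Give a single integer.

2

A Intervocalic Voicing: [okitufiv] → [ogidufiv]
B Initial Consonant Epenthesis: [ogidufiv] → [togidufiv]
C Velar Palatalization: [togidufiv] → [tozidufiv]
D Degemination: no change — [tozidufiv]
Rule A changed 2 position(s).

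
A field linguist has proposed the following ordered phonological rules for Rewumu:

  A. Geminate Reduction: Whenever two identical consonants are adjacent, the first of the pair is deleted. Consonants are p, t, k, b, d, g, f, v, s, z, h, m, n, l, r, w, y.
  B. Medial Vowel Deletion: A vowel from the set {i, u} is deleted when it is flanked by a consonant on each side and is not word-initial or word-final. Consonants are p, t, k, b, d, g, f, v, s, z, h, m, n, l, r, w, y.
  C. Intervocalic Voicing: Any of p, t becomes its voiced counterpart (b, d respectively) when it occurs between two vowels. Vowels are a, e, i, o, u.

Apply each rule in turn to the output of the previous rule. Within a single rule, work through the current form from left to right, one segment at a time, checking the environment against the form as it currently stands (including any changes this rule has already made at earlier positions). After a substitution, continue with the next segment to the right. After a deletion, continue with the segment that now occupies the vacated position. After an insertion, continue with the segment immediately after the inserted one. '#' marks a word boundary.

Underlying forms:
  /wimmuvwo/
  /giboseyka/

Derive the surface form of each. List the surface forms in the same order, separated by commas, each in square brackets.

/wimmuvwo/:
  A Geminate Reduction: [wimmuvwo] → [wimuvwo]
  B Medial Vowel Deletion: [wimuvwo] → [wmvwo]
  C Intervocalic Voicing: no change — [wmvwo]
/giboseyka/:
  A Geminate Reduction: no change — [giboseyka]
  B Medial Vowel Deletion: [giboseyka] → [gboseyka]
  C Intervocalic Voicing: no change — [gboseyka]

[wmvwo], [gboseyka]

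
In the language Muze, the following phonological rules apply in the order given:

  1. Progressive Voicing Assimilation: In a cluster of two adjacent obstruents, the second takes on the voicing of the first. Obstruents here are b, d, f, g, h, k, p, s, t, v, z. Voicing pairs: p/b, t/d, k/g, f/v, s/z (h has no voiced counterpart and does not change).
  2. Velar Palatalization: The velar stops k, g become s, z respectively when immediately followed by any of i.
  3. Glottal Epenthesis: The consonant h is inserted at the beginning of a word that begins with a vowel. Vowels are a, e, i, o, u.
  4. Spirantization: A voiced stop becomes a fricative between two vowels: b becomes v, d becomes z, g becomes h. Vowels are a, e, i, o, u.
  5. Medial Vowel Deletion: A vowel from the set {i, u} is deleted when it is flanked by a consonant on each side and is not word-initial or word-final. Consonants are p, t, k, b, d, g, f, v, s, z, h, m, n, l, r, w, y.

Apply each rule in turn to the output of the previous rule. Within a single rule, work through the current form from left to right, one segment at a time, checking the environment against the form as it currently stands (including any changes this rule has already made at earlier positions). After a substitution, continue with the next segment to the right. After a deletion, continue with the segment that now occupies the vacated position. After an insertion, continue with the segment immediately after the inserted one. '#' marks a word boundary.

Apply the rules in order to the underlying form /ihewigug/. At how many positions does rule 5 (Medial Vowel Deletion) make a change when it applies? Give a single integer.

1 Progressive Voicing Assimilation: no change — [ihewigug]
2 Velar Palatalization: no change — [ihewigug]
3 Glottal Epenthesis: [ihewigug] → [hihewigug]
4 Spirantization: [hihewigug] → [hihewihug]
5 Medial Vowel Deletion: [hihewihug] → [hhewhg]
Rule 5 changed 3 position(s).

3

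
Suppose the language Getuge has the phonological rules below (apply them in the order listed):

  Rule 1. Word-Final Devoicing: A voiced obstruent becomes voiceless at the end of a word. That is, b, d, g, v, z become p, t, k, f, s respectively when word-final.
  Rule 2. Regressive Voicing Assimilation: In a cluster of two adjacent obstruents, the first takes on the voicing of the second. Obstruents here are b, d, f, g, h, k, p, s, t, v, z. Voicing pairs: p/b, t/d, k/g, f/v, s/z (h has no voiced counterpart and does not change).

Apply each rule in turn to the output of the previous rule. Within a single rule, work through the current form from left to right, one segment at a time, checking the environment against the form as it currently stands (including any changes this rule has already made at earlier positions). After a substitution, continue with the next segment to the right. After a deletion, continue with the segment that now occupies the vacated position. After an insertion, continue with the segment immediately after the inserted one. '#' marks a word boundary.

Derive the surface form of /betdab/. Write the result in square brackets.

[beddap]

Rule 1 Word-Final Devoicing: [betdab] → [betdap]
Rule 2 Regressive Voicing Assimilation: [betdap] → [beddap]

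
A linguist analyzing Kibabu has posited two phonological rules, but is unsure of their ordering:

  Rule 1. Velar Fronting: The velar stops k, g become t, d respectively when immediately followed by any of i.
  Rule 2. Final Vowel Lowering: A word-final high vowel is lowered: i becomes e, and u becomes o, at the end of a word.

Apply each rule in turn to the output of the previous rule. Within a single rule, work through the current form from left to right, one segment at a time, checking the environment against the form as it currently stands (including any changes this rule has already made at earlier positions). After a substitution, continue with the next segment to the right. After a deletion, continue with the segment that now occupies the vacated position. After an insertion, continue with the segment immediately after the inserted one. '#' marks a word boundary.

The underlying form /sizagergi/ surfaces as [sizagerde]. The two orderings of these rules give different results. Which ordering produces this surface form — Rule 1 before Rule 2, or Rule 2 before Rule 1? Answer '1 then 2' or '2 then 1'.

Order 1 then 2:
  1 Velar Fronting: [sizagergi] → [sizagerdi]
  2 Final Vowel Lowering: [sizagerdi] → [sizagerde]
  result: [sizagerde]
Order 2 then 1:
  2 Final Vowel Lowering: [sizagergi] → [sizagerge]
  1 Velar Fronting: no change — [sizagerge]
  result: [sizagerge]

1 then 2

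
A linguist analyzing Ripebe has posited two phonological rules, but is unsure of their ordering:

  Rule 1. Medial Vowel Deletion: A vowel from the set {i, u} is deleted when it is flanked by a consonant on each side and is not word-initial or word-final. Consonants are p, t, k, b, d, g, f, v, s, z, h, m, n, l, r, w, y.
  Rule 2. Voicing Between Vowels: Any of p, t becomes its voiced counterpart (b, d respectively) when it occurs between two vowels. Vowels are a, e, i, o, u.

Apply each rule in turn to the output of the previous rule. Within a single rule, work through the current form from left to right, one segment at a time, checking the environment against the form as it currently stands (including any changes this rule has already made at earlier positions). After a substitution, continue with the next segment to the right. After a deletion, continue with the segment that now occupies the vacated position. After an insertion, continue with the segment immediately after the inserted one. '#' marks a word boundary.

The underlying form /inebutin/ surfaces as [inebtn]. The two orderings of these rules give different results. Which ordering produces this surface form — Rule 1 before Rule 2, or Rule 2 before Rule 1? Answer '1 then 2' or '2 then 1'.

1 then 2

Order 1 then 2:
  1 Medial Vowel Deletion: [inebutin] → [inebtn]
  2 Voicing Between Vowels: no change — [inebtn]
  result: [inebtn]
Order 2 then 1:
  2 Voicing Between Vowels: [inebutin] → [inebudin]
  1 Medial Vowel Deletion: [inebudin] → [inebdn]
  result: [inebdn]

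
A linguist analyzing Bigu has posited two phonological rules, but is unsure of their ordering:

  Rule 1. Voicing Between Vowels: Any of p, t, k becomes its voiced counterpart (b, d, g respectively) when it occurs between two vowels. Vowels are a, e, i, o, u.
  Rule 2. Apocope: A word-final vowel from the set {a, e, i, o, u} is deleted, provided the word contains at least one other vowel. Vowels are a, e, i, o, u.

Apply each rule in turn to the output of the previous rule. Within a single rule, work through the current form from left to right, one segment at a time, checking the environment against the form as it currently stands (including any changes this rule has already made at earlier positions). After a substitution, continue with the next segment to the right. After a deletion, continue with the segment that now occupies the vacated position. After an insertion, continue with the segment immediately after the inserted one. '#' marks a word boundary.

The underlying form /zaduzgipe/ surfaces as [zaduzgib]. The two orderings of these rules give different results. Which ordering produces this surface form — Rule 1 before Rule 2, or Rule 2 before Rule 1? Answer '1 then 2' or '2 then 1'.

Order 1 then 2:
  1 Voicing Between Vowels: [zaduzgipe] → [zaduzgibe]
  2 Apocope: [zaduzgibe] → [zaduzgib]
  result: [zaduzgib]
Order 2 then 1:
  2 Apocope: [zaduzgipe] → [zaduzgip]
  1 Voicing Between Vowels: no change — [zaduzgip]
  result: [zaduzgip]

1 then 2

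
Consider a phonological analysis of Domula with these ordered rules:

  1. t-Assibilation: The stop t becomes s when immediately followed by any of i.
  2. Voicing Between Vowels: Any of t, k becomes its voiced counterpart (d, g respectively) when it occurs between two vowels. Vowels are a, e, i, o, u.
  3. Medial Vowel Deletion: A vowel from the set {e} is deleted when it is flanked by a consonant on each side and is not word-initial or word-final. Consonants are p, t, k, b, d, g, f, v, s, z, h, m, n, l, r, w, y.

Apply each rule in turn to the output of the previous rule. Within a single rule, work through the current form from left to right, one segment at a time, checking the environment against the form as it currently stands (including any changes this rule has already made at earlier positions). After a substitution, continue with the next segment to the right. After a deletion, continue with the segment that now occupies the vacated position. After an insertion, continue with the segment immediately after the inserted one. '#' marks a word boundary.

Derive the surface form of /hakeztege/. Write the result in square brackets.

1 t-Assibilation: no change — [hakeztege]
2 Voicing Between Vowels: [hakeztege] → [hageztege]
3 Medial Vowel Deletion: [hageztege] → [hagztge]

[hagztge]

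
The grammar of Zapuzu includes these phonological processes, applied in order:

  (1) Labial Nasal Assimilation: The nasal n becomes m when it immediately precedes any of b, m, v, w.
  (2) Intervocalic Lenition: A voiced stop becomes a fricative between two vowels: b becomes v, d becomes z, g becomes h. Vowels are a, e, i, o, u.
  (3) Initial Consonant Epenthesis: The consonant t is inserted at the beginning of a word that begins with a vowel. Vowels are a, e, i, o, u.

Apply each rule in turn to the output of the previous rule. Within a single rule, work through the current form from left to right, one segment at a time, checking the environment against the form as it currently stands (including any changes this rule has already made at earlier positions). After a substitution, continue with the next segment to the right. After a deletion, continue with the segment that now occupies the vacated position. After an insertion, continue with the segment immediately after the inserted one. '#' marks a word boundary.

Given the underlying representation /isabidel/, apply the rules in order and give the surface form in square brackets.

[tisavizel]

(1) Labial Nasal Assimilation: no change — [isabidel]
(2) Intervocalic Lenition: [isabidel] → [isavizel]
(3) Initial Consonant Epenthesis: [isavizel] → [tisavizel]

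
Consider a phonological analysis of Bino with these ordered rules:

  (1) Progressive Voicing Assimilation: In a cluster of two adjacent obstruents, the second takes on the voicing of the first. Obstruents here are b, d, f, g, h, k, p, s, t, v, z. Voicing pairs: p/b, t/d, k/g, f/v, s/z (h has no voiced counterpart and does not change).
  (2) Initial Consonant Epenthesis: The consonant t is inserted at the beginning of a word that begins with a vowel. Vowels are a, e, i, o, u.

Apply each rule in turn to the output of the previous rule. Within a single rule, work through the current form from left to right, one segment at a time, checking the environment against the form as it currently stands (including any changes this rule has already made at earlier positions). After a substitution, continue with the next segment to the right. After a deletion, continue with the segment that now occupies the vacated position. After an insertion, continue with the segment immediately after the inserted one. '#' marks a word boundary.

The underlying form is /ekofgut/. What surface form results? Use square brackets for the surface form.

(1) Progressive Voicing Assimilation: [ekofgut] → [ekofkut]
(2) Initial Consonant Epenthesis: [ekofkut] → [tekofkut]

[tekofkut]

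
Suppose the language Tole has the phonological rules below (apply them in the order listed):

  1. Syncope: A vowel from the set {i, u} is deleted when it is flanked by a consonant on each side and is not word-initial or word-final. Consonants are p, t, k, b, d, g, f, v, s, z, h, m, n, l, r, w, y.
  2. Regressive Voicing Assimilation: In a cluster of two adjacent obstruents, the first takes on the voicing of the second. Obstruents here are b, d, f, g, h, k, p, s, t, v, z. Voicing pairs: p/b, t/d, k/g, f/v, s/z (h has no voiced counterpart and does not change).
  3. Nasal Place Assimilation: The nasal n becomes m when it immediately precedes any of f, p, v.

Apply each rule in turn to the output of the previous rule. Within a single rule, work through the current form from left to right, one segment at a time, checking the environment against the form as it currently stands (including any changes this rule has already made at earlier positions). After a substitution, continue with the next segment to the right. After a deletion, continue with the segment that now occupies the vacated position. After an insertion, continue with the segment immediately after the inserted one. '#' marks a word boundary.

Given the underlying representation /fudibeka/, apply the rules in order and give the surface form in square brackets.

1 Syncope: [fudibeka] → [fdbeka]
2 Regressive Voicing Assimilation: [fdbeka] → [vdbeka]
3 Nasal Place Assimilation: no change — [vdbeka]

[vdbeka]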